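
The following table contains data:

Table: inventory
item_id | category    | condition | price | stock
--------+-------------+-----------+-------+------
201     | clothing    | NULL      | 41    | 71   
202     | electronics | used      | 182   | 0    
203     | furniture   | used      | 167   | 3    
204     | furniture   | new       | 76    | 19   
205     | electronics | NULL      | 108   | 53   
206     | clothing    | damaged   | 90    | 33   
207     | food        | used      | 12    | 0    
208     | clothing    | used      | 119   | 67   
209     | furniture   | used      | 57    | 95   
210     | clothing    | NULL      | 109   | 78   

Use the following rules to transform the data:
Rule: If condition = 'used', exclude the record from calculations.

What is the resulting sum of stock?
254

Step 1: Identify records where condition = 'used'
Step 2: The excluded records sum to 165
Step 3: Original total stock = 419
Step 4: Remaining total = 419 - 165 = 254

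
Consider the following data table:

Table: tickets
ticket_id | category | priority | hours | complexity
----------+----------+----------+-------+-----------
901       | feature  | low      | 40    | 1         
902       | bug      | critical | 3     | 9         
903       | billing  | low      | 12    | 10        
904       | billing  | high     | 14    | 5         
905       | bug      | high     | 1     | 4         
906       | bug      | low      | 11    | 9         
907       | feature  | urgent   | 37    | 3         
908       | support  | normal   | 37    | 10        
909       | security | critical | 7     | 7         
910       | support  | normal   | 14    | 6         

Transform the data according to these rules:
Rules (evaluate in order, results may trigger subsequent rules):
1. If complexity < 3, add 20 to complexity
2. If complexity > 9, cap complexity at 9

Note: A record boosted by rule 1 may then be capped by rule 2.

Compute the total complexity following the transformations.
70

Step 1: Apply rule 1 to records with complexity < 3
  - 1 records get bonus of 20
  - Of these, 1 records then exceed 9 and get capped
Step 2: Apply rule 2 to records with complexity > 9
  - 2 records (original) are capped
Step 3: Calculate final sum = 70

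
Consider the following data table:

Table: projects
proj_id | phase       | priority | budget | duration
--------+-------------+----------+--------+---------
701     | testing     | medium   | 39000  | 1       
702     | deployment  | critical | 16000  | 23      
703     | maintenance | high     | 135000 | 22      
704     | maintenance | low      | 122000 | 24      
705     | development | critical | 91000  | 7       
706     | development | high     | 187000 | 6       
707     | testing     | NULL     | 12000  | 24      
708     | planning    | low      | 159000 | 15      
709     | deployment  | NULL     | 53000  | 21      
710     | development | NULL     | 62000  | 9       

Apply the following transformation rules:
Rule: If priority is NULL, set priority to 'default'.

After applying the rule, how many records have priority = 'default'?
3

Step 1: Count records where priority IS NULL
Step 2: Found 3 records with NULL priority
Step 3: These records will have priority set to 'default'
Step 4: Records already having priority = 'default': 0
Step 5: Answer: 3 + 0 = 3 records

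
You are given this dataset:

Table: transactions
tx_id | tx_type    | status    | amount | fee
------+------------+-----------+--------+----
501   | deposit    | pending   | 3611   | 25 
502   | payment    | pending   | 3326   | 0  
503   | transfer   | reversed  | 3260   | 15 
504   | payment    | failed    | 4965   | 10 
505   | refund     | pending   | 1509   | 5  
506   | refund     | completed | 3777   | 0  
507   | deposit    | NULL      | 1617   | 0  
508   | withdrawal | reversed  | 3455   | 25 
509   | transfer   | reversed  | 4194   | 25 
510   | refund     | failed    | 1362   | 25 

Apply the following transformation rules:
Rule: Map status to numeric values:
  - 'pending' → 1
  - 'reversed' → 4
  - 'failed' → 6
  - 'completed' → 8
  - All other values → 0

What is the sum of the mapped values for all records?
35

Step 1: Apply mapping to each record
Step 2: Count by status:
  'pending': 3 records × 1 = 3
  'reversed': 3 records × 4 = 12
  'failed': 2 records × 6 = 12
  'completed': 1 records × 8 = 8
Step 3: Sum all mapped values = 35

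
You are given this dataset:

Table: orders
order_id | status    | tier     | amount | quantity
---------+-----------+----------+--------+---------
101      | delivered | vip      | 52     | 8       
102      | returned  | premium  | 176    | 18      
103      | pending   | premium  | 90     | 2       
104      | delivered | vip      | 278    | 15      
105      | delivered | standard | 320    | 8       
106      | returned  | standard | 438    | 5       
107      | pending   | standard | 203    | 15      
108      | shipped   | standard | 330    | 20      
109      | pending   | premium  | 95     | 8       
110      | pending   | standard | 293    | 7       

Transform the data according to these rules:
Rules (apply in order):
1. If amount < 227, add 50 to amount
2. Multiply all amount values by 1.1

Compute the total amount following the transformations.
2777.5

Step 1: Apply Rule 1 - Add 50 to records with amount < 227
  - 5 records affected: 616 + (5 × 50) = 866
  - Unaffected records: 1659
  - Sum after Rule 1: 2525
Step 2: Apply Rule 2 - Multiply all by 1.1
  - 2525 × 1.1 = 2777.5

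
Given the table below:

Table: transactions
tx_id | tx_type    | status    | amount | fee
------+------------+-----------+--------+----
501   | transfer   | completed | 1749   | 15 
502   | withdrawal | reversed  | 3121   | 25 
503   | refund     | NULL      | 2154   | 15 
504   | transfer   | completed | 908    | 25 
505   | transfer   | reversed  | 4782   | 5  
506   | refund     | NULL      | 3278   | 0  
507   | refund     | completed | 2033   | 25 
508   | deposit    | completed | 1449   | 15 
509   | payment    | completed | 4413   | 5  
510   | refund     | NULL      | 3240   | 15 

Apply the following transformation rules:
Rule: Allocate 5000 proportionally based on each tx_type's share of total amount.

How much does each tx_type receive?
deposit: 267.08, payment: 813.4, refund: 1973.13, transfer: 1371.14, withdrawal: 575.26

Step 1: Calculate total amount = 27127
Step 2: Calculate each tx_type's proportion:
  deposit: 1449/27127 = 5.34% → 267.08
  payment: 4413/27127 = 16.27% → 813.4
  refund: 10705/27127 = 39.46% → 1973.13
  transfer: 7439/27127 = 27.42% → 1371.14
  withdrawal: 3121/27127 = 11.51% → 575.26
Step 3: Verify: sum of allocations ≈ 5000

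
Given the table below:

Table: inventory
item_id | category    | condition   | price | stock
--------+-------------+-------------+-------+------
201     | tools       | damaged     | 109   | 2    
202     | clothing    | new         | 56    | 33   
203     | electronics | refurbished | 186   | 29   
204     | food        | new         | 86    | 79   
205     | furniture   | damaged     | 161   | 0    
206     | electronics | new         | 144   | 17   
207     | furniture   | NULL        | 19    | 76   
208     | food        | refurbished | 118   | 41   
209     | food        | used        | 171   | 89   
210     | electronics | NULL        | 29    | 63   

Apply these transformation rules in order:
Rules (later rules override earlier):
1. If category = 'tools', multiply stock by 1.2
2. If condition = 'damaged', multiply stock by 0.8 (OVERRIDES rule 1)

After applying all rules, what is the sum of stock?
428.6

Step 1: Rule 2 takes priority for records with condition = 'damaged'
  - 2 records: 2 × 0.8 = 1.6
Step 2: Rule 1 applies to remaining records with category = 'tools'
  - 0 records: 0 × 1.2 = 0.0
Step 3: Other records unchanged: 427
Step 4: Final sum = 1.6 + 0.0 + 427 = 428.6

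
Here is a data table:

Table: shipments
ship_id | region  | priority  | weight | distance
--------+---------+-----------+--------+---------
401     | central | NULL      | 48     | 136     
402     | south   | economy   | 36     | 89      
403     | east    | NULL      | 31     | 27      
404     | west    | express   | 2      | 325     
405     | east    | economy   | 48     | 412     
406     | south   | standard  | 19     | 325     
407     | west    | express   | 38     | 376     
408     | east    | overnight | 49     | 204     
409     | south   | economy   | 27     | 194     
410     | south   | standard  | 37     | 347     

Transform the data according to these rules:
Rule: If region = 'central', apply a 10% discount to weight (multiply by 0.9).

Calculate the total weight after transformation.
330.2

Step 1: Records with region = 'central' have total weight = 48
Step 2: Apply multiplier: 48 × 0.9 = 43.2
Step 3: Other records total: 287
Step 4: Final sum = 43.2 + 287 = 330.2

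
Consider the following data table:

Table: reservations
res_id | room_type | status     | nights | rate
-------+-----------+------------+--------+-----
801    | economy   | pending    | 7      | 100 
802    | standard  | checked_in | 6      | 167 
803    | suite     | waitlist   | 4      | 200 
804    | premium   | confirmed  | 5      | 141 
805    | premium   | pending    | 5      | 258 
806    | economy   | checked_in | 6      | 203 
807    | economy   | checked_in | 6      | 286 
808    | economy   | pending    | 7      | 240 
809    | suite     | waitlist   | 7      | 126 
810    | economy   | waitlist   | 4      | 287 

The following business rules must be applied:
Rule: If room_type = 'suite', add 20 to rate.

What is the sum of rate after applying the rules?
2048

Step 1: Count records where room_type = 'suite': 2
Step 2: Total bonus added: 2 × 20 = 40
Step 3: Original sum of rate: 2008
Step 4: Final sum = 2008 + 40 = 2048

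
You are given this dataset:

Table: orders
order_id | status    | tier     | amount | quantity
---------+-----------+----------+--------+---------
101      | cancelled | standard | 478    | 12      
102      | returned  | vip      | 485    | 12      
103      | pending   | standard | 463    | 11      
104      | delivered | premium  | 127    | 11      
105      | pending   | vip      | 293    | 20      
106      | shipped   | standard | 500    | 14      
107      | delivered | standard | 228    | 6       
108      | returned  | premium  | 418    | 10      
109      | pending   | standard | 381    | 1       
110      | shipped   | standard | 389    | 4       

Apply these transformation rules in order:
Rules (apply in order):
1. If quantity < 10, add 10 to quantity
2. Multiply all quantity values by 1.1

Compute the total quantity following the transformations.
144.1

Step 1: Apply Rule 1 - Add 10 to records with quantity < 10
  - 3 records affected: 11 + (3 × 10) = 41
  - Unaffected records: 90
  - Sum after Rule 1: 131
Step 2: Apply Rule 2 - Multiply all by 1.1
  - 131 × 1.1 = 144.1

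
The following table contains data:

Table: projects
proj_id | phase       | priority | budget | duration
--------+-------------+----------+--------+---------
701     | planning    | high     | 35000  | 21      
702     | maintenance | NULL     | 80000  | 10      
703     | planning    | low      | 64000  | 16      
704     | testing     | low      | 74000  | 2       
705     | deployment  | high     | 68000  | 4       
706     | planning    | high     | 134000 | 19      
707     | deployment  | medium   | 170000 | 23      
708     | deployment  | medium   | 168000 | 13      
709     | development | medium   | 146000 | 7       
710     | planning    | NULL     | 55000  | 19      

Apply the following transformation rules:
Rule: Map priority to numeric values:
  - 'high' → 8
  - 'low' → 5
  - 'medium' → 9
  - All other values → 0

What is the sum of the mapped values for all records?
61

Step 1: Apply mapping to each record
Step 2: Count by status:
  'high': 3 records × 8 = 24
  'low': 2 records × 5 = 10
  'medium': 3 records × 9 = 27
Step 3: Sum all mapped values = 61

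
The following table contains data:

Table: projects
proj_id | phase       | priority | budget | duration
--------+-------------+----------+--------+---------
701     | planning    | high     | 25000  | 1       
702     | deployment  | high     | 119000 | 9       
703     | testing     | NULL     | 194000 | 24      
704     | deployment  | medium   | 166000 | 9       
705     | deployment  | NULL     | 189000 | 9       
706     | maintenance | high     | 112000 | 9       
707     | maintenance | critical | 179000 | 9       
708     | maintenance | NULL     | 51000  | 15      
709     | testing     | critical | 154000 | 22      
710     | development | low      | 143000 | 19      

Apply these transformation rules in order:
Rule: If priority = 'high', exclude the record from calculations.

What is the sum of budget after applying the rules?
1076000

Step 1: Identify records where priority = 'high'
Step 2: The excluded records sum to 256000
Step 3: Original total budget = 1332000
Step 4: Remaining total = 1332000 - 256000 = 1076000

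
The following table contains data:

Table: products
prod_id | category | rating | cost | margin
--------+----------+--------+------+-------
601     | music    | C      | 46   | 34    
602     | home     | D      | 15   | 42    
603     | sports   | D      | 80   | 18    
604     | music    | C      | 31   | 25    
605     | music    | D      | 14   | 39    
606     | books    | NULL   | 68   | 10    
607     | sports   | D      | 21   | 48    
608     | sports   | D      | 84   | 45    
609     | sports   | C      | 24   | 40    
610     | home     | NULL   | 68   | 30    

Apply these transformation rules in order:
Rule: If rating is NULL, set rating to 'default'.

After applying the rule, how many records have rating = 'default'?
2

Step 1: Count records where rating IS NULL
Step 2: Found 2 records with NULL rating
Step 3: These records will have rating set to 'default'
Step 4: Records already having rating = 'default': 0
Step 5: Answer: 2 + 0 = 2 records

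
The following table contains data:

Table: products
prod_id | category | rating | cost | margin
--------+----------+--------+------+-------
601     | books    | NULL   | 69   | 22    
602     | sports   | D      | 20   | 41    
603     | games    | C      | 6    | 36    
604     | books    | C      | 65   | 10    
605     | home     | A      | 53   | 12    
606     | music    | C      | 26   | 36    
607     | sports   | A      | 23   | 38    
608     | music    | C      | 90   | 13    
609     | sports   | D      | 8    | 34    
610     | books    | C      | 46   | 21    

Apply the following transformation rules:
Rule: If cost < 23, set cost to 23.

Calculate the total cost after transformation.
441

Step 1: 3 records have cost < 23
Step 2: These records originally summed to 34
Step 3: After setting to minimum: 3 × 23 = 69
Step 4: Unaffected records sum: 372
Step 5: Final sum = 69 + 372 = 441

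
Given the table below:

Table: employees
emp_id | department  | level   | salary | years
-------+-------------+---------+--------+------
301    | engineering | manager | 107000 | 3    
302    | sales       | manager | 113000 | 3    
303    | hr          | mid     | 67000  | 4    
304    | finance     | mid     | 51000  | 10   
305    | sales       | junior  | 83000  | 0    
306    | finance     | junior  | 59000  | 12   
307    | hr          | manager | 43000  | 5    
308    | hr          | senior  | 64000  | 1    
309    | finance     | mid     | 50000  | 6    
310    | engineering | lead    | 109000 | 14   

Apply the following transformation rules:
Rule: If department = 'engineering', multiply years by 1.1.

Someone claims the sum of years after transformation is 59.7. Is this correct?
Yes, the result is correct.

Step 1: Calculate the correct sum after transformation
Step 2: Apply multiplier 1.1 to records where department = 'engineering'
Step 3: Correct result = 59.7
Step 4: Claimed result = 59.7
Step 5: 59.7 = 59.7 ✓
Conclusion: The claimed result is correct.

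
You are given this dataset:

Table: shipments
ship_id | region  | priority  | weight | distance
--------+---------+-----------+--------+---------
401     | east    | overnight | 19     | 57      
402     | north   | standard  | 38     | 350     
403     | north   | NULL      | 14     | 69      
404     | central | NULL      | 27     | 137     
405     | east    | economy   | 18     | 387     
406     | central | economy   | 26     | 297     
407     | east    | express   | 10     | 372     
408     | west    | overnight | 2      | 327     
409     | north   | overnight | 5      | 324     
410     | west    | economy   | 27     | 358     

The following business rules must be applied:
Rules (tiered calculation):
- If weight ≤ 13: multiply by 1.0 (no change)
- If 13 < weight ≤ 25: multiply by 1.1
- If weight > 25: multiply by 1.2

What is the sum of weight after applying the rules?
214.7

Step 1: Tier 1 (weight ≤ 13): 3 records, sum = 17 × 1.0 = 17.0
Step 2: Tier 2 (13 < weight ≤ 25): 3 records, sum = 51 × 1.1 = 56.1
Step 3: Tier 3 (weight > 25): 4 records, sum = 118 × 1.2 = 141.6
Step 4: Final sum = 17.0 + 56.1 + 141.6 = 214.7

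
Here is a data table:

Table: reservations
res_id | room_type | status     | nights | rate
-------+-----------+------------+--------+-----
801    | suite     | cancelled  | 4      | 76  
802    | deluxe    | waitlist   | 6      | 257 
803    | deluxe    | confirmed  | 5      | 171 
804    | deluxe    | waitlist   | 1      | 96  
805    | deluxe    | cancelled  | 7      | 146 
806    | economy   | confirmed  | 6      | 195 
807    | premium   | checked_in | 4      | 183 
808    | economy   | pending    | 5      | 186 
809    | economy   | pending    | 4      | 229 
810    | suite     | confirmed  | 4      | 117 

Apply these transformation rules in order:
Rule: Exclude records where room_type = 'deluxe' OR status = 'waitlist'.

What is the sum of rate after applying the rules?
986

Step 1: Find records where room_type = 'deluxe' OR status = 'waitlist'
Step 2: 4 records match, summing to 670
Step 3: Original sum: 1656
Step 4: Remaining sum = 1656 - 670 = 986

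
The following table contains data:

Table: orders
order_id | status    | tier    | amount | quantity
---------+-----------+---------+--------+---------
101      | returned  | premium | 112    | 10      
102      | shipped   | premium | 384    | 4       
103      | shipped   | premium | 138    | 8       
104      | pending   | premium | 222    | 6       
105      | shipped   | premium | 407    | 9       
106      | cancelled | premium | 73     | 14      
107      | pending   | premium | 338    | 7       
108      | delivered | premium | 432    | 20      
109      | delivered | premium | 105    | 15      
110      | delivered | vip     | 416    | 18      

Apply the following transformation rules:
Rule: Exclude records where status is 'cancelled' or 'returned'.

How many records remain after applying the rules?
8

Step 1: Count records to exclude
  - 1 (cancelled) + 1 (returned) = 2 records
Step 2: Total records: 10
Step 3: Remaining = 10 - 2 = 8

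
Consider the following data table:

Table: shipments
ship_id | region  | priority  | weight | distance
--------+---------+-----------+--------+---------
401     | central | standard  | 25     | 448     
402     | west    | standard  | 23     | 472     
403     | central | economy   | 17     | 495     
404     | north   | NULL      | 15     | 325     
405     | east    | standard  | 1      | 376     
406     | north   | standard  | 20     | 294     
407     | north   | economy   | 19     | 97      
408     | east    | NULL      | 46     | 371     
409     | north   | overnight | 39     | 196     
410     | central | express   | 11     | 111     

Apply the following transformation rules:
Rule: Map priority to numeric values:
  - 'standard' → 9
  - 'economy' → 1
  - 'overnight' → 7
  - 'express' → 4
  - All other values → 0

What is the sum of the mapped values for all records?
49

Step 1: Apply mapping to each record
Step 2: Count by status:
  'standard': 4 records × 9 = 36
  'economy': 2 records × 1 = 2
  'overnight': 1 records × 7 = 7
  'express': 1 records × 4 = 4
Step 3: Sum all mapped values = 49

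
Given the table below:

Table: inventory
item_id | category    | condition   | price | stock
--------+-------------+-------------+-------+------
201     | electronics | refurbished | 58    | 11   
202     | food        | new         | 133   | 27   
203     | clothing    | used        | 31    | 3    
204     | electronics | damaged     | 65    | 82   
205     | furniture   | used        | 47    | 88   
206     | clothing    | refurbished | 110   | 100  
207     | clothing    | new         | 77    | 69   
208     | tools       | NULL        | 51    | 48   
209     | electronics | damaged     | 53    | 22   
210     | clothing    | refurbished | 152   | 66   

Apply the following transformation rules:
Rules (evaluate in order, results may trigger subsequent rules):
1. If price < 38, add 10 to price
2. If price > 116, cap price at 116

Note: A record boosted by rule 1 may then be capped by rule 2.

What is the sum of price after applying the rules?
734

Step 1: Apply rule 1 to records with price < 38
  - 1 records get bonus of 10
  - Of these, 0 records then exceed 116 and get capped
Step 2: Apply rule 2 to records with price > 116
  - 2 records (original) are capped
Step 3: Calculate final sum = 734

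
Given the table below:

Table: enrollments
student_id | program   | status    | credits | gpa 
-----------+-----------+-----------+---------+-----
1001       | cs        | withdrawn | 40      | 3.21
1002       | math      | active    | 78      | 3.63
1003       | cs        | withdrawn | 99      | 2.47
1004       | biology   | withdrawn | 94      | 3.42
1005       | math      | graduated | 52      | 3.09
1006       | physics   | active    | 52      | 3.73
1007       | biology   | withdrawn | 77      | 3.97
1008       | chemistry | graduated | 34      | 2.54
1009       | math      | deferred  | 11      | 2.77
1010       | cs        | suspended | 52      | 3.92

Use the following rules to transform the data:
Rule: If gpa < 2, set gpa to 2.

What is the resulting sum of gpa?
32.75

Step 1: 0 records have gpa < 2
Step 2: These records originally summed to 0
Step 3: After setting to minimum: 0 × 2 = 0
Step 4: Unaffected records sum: 32.75
Step 5: Final sum = 0 + 32.75 = 32.75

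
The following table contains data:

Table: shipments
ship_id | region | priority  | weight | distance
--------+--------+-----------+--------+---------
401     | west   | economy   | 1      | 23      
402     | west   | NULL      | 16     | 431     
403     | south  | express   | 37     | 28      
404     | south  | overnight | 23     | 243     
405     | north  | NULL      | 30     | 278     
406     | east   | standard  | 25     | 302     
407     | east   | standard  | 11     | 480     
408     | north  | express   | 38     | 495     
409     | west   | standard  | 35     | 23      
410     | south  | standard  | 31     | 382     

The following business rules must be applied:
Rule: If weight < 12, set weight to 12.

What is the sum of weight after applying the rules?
259

Step 1: 2 records have weight < 12
Step 2: These records originally summed to 12
Step 3: After setting to minimum: 2 × 12 = 24
Step 4: Unaffected records sum: 235
Step 5: Final sum = 24 + 235 = 259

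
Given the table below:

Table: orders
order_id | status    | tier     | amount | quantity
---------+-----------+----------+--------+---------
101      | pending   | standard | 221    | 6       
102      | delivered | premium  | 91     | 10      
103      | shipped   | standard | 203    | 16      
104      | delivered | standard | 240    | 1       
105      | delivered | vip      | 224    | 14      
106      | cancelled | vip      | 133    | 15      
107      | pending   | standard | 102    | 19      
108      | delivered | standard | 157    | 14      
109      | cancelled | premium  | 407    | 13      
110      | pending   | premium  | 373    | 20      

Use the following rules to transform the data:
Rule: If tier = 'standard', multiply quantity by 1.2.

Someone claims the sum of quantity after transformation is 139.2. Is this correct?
Yes, the result is correct.

Step 1: Calculate the correct sum after transformation
Step 2: Apply multiplier 1.2 to records where tier = 'standard'
Step 3: Correct result = 139.2
Step 4: Claimed result = 139.2
Step 5: 139.2 = 139.2 ✓
Conclusion: The claimed result is correct.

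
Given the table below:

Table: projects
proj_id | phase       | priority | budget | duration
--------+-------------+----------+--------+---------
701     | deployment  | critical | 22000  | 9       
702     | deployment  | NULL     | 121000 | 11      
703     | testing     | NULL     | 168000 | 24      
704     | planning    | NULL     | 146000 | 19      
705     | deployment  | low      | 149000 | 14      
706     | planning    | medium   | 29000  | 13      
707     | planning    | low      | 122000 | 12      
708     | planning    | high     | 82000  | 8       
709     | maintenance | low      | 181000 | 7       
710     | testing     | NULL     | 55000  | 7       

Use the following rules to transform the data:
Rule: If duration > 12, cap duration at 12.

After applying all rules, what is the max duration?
12

Step 1: Original maximum duration = 24
Step 2: Apply cap at 12
Step 3: 4 records had duration > 12 and were capped
Step 4: Maximum after transformation = 12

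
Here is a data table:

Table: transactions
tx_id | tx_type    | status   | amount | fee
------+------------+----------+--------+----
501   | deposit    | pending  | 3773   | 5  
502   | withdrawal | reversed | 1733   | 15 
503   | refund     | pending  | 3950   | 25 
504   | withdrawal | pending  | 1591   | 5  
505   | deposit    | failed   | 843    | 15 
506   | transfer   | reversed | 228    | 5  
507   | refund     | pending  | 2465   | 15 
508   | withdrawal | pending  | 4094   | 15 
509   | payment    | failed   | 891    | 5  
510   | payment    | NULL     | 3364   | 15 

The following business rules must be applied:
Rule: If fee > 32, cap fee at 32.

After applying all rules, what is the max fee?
25

Step 1: Original maximum fee = 25
Step 2: Check cap of 32 against maximum
Step 3: No records exceed the cap (max 25 <= cap 32), so no capping applies
Step 4: Maximum after transformation = 25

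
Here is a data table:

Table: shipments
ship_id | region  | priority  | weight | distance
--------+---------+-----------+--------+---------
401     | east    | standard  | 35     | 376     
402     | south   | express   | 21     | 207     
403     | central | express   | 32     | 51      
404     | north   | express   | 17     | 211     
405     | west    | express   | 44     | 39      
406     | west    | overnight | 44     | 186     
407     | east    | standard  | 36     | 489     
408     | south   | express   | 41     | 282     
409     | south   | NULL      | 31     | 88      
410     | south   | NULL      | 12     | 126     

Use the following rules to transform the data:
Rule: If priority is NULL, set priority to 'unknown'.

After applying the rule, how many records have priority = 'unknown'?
2

Step 1: Count records where priority IS NULL
Step 2: Found 2 records with NULL priority
Step 3: These records will have priority set to 'unknown'
Step 4: Records already having priority = 'unknown': 0
Step 5: Answer: 2 + 0 = 2 records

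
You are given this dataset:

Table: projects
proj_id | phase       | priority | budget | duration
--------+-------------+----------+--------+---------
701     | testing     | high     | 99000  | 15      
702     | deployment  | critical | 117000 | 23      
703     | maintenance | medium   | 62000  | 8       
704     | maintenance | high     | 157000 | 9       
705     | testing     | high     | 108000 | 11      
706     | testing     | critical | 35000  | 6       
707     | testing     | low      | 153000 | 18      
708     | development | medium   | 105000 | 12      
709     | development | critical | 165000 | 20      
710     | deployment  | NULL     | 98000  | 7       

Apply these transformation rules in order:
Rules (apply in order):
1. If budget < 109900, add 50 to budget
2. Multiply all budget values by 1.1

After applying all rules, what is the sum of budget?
1209230.0

Step 1: Apply Rule 1 - Add 50 to records with budget < 109900
  - 6 records affected: 507000 + (6 × 50) = 507300
  - Unaffected records: 592000
  - Sum after Rule 1: 1099300
Step 2: Apply Rule 2 - Multiply all by 1.1
  - 1099300 × 1.1 = 1209230.0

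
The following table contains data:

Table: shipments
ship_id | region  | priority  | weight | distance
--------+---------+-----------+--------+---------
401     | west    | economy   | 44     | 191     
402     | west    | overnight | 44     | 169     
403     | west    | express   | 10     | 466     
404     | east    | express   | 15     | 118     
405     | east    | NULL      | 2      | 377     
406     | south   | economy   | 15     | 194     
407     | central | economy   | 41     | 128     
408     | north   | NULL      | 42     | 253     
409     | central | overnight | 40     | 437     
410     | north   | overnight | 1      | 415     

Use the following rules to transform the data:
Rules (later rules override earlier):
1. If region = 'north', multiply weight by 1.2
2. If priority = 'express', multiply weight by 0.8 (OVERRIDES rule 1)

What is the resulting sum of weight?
257.6

Step 1: Rule 2 takes priority for records with priority = 'express'
  - 2 records: 25 × 0.8 = 20.0
Step 2: Rule 1 applies to remaining records with region = 'north'
  - 2 records: 43 × 1.2 = 51.6
Step 3: Other records unchanged: 186
Step 4: Final sum = 20.0 + 51.6 + 186 = 257.6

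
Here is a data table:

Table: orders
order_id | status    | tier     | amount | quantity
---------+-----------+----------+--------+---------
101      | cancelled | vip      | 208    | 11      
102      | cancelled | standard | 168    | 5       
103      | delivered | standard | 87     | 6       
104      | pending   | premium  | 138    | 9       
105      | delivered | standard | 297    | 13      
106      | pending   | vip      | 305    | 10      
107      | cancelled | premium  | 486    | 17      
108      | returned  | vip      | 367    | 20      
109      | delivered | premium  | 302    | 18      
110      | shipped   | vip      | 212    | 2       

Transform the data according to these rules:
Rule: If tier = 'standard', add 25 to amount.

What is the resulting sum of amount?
2645

Step 1: Count records where tier = 'standard': 3
Step 2: Total bonus added: 3 × 25 = 75
Step 3: Original sum of amount: 2570
Step 4: Final sum = 2570 + 75 = 2645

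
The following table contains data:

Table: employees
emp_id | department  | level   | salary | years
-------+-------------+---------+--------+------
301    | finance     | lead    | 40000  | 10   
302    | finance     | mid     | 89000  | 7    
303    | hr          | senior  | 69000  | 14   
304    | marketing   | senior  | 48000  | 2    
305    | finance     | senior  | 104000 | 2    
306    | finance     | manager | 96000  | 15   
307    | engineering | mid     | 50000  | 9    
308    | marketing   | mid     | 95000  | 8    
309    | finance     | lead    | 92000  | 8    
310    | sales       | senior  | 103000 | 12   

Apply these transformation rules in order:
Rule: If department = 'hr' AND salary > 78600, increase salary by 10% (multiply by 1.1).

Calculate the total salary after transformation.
786000

Step 1: Find records where department = 'hr' AND salary > 78600
Step 2: 0 records match, summing to 0
Step 3: After multiplier: 0 × 1.1 = 0.0
Step 4: Unaffected records sum: 786000
Step 5: Final sum = 0.0 + 786000 = 786000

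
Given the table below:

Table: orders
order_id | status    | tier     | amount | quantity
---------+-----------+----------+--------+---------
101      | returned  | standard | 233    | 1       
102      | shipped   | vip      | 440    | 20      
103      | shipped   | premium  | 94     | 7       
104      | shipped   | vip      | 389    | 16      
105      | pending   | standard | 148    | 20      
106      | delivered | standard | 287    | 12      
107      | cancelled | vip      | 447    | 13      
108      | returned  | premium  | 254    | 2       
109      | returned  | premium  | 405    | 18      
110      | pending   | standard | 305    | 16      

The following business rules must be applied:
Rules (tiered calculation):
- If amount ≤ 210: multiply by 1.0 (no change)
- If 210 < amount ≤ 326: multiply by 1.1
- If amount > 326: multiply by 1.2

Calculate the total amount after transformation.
3446.1

Step 1: Tier 1 (amount ≤ 210): 2 records, sum = 242 × 1.0 = 242.0
Step 2: Tier 2 (210 < amount ≤ 326): 4 records, sum = 1079 × 1.1 = 1186.9
Step 3: Tier 3 (amount > 326): 4 records, sum = 1681 × 1.2 = 2017.2
Step 4: Final sum = 242.0 + 1186.9 + 2017.2 = 3446.1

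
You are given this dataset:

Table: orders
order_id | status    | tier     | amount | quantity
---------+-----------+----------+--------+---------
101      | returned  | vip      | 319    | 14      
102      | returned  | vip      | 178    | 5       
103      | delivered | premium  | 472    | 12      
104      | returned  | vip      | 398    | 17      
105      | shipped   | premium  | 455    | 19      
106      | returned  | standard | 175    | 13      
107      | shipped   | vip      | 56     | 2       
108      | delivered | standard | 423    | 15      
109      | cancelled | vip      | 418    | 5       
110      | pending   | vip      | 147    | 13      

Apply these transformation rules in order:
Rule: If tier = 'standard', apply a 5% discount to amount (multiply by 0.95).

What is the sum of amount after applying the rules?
3011.1

Step 1: Records with tier = 'standard' have total amount = 598
Step 2: Apply multiplier: 598 × 0.95 = 568.1
Step 3: Other records total: 2443
Step 4: Final sum = 568.1 + 2443 = 3011.1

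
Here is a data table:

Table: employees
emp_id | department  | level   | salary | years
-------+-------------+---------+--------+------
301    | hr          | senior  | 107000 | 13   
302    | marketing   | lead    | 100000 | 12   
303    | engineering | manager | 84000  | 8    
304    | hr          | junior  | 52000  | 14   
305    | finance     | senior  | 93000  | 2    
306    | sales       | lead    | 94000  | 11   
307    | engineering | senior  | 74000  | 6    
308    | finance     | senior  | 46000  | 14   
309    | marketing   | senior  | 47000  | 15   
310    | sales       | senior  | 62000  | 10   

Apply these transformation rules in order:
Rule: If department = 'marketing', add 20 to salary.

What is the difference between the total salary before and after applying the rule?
40

Step 1: Original sum of salary = 759000
Step 2: 2 records have department = 'marketing'
Step 3: Each affected record changes by 20
Step 4: Total change = 2 × 20 = 40
Step 5: New sum = 759000 + 40 = 759040
Step 6: Difference = |759040 - 759000| = 40
        (Sum increased by 40)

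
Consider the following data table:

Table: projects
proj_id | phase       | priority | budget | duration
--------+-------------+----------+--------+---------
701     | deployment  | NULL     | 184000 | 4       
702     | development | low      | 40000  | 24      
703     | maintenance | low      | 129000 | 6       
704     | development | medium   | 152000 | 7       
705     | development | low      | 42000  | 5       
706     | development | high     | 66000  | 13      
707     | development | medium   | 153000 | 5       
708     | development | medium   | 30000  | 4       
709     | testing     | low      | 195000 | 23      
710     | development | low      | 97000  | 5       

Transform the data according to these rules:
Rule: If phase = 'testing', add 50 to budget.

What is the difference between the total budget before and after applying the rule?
50

Step 1: Original sum of budget = 1088000
Step 2: 1 records have phase = 'testing'
Step 3: Each affected record changes by 50
Step 4: Total change = 1 × 50 = 50
Step 5: New sum = 1088000 + 50 = 1088050
Step 6: Difference = |1088050 - 1088000| = 50
        (Sum increased by 50)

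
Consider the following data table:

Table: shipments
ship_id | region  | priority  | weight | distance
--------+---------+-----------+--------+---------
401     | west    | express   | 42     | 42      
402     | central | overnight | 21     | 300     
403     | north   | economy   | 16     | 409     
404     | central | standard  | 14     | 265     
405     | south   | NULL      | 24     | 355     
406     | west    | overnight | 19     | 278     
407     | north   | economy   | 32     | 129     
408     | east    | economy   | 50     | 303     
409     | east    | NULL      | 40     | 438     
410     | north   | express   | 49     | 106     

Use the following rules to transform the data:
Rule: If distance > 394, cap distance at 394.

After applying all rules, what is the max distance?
394

Step 1: Original maximum distance = 438
Step 2: Apply cap at 394
Step 3: 2 records had distance > 394 and were capped
Step 4: Maximum after transformation = 394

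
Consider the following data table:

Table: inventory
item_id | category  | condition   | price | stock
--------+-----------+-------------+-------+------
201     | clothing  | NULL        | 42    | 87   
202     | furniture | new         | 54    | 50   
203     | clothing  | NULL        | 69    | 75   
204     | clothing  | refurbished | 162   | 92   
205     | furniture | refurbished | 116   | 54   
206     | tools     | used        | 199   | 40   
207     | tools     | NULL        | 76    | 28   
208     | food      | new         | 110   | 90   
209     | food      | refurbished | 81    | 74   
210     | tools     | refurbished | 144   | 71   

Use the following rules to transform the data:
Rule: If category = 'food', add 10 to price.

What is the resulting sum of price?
1073

Step 1: Count records where category = 'food': 2
Step 2: Total bonus added: 2 × 10 = 20
Step 3: Original sum of price: 1053
Step 4: Final sum = 1053 + 20 = 1073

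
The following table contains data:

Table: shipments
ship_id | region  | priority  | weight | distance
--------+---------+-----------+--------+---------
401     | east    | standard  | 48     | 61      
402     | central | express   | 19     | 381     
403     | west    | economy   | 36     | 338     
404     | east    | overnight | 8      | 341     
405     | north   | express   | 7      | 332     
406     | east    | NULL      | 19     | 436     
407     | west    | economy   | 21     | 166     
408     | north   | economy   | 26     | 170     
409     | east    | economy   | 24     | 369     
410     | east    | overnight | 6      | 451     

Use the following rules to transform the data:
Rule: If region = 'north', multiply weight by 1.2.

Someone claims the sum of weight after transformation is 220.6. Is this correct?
Yes, the result is correct.

Step 1: Calculate the correct sum after transformation
Step 2: Apply multiplier 1.2 to records where region = 'north'
Step 3: Correct result = 220.6
Step 4: Claimed result = 220.6
Step 5: 220.6 = 220.6 ✓
Conclusion: The claimed result is correct.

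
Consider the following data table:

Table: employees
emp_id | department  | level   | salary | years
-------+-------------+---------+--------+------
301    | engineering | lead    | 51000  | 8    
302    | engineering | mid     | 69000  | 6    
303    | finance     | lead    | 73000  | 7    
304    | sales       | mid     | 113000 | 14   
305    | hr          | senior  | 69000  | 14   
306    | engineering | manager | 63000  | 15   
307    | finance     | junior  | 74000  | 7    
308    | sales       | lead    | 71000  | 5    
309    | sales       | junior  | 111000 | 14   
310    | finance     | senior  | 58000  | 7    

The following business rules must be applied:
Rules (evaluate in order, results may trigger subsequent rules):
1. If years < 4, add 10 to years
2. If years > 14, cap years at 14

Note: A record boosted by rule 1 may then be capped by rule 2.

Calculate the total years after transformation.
96

Step 1: Apply rule 1 to records with years < 4
  - 0 records get bonus of 10
  - Of these, 0 records then exceed 14 and get capped
Step 2: Apply rule 2 to records with years > 14
  - 1 records (original) are capped
Step 3: Calculate final sum = 96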